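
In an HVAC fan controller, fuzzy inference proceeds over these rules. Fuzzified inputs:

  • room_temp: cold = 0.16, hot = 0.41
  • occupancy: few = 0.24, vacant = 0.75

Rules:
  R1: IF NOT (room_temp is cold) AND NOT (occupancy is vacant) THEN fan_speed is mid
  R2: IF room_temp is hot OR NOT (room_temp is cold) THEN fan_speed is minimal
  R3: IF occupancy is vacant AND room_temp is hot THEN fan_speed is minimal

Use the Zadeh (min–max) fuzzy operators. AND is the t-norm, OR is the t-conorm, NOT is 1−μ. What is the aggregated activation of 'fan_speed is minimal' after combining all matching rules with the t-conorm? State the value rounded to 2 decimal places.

0.84

R1: ¬cold=1−0.16=0.84, ¬vacant=1−0.75=0.25; AND[min(a, b)] → w = 0.25
R2: hot=0.41, ¬cold=1−0.16=0.84; OR[max(a, b)] → w = 0.84
R3: vacant=0.75, hot=0.41; AND[min(a, b)] → w = 0.41
Rules with consequent 'minimal': {R2, R3} → strengths 0.84, 0.41
Aggregate via t-conorm [max(a, b)]: 0.84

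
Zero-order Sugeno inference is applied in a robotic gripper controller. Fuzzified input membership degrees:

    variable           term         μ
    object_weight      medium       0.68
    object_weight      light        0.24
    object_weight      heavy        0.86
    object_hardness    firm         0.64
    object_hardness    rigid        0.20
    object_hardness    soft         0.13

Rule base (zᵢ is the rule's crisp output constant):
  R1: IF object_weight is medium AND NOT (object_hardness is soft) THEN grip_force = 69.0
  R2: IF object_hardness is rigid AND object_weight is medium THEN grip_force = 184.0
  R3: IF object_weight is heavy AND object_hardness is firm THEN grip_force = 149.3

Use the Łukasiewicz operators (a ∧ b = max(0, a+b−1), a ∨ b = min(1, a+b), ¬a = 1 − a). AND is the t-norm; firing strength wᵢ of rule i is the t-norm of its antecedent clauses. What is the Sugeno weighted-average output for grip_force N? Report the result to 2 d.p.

R1 (z=69.0): medium=0.68, ¬soft=1−0.13=0.87; AND[max(0, a+b−1)] → w = 0.55
R2 (z=184.0): rigid=0.20, medium=0.68; AND[max(0, a+b−1)] → w = 0.00
R3 (z=149.3): heavy=0.86, firm=0.64; AND[max(0, a+b−1)] → w = 0.50
Weighted average = (0.55·69.0 + 0.00·184.0 + 0.50·149.3) / (0.55 + 0.00 + 0.50)
  = 112.6000 / 1.0500 = 107.24

107.24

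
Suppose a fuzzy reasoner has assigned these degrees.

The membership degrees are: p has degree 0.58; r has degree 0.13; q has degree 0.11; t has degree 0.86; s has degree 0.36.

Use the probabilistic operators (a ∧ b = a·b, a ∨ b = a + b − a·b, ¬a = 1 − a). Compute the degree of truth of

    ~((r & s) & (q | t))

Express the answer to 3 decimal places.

r & s = a·b on (0.1300, 0.3600) = 0.0468
q | t = a + b − a·b on (0.1100, 0.8600) = 0.8754
(r & s) & (q | t) = a·b on (0.0468, 0.8754) = 0.0410
~((r & s) & (q | t)) = 1 − 0.0410 = 0.9590

0.959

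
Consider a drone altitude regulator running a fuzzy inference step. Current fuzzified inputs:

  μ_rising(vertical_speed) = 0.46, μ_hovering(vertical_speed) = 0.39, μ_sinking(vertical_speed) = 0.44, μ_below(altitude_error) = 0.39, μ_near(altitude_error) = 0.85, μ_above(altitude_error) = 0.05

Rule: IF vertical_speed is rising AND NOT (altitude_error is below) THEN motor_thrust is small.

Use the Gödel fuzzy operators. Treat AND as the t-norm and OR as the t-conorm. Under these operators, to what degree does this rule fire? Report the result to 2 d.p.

0.46

firing strength: rising=0.46, ¬below=1−0.39=0.61; AND[min(a, b)] → w = 0.46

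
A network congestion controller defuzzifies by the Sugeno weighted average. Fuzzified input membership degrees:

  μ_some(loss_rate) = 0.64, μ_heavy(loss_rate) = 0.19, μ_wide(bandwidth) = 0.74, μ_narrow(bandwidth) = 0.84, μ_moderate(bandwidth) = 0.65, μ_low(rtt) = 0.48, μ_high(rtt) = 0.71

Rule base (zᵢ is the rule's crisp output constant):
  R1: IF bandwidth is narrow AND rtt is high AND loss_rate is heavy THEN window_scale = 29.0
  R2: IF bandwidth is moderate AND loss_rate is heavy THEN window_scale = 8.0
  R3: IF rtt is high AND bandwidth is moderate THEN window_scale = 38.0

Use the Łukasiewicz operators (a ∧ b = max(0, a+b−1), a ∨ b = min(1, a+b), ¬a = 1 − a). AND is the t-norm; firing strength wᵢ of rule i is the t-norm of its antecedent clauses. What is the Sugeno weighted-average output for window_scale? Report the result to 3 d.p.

38.000

R1 (z=29.0): narrow=0.84, high=0.71, heavy=0.19; AND[max(0, a+b−1)] → w = 0.00
R2 (z=8.0): moderate=0.65, heavy=0.19; AND[max(0, a+b−1)] → w = 0.00
R3 (z=38.0): high=0.71, moderate=0.65; AND[max(0, a+b−1)] → w = 0.36
Weighted average = (0.00·29.0 + 0.00·8.0 + 0.36·38.0) / (0.00 + 0.00 + 0.36)
  = 13.6800 / 0.3600 = 38.000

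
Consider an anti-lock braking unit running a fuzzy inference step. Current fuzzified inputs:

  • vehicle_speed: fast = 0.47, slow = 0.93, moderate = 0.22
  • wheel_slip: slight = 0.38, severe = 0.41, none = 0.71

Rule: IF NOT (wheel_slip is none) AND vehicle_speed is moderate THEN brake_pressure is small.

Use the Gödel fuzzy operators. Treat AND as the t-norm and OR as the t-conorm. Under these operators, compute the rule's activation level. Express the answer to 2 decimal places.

firing strength: ¬none=1−0.71=0.29, moderate=0.22; AND[min(a, b)] → w = 0.22

0.22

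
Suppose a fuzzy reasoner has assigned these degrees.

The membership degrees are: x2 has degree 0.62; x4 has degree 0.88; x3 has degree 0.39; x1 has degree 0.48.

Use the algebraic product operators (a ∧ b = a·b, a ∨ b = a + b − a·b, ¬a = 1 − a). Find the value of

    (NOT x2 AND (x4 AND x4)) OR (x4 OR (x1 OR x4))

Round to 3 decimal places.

NOT x2 = 1 − 0.6200 = 0.3800
x4 AND x4 = a·b on (0.8800, 0.8800) = 0.7744
NOT x2 AND (x4 AND x4) = a·b on (0.3800, 0.7744) = 0.2943
x1 OR x4 = a + b − a·b on (0.4800, 0.8800) = 0.9376
x4 OR (x1 OR x4) = a + b − a·b on (0.8800, 0.9376) = 0.9925
(NOT x2 AND (x4 AND x4)) OR (x4 OR (x1 OR x4)) = a + b − a·b on (0.2943, 0.9925) = 0.9947

0.995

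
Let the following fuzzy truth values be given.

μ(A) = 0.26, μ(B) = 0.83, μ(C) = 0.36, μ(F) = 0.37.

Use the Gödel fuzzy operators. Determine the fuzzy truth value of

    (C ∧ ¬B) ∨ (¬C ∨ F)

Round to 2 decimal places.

0.64

¬B = 1 − 0.83 = 0.17
C ∧ ¬B = min(a, b) on (0.36, 0.17) = 0.17
¬C = 1 − 0.36 = 0.64
¬C ∨ F = max(a, b) on (0.64, 0.37) = 0.64
(C ∧ ¬B) ∨ (¬C ∨ F) = max(a, b) on (0.17, 0.64) = 0.64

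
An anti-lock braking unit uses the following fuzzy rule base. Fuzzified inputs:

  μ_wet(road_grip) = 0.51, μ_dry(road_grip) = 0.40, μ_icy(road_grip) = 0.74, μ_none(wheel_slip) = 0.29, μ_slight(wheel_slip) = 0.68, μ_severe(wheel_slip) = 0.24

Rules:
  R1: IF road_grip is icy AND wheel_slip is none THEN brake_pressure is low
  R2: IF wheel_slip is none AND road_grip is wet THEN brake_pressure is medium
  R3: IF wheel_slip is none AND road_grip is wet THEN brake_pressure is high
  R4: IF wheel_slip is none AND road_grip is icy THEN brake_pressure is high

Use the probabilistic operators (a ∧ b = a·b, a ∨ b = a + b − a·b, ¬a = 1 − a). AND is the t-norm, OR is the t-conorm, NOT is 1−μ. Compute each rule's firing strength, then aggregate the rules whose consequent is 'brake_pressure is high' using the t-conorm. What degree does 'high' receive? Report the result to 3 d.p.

0.331

R1: icy=0.74, none=0.29; AND[a·b] → w = 0.2146
R2: none=0.29, wet=0.51; AND[a·b] → w = 0.1479
R3: none=0.29, wet=0.51; AND[a·b] → w = 0.1479
R4: none=0.29, icy=0.74; AND[a·b] → w = 0.2146
Rules with consequent 'high': {R3, R4} → strengths 0.1479, 0.2146
Aggregate via t-conorm [a + b − a·b]: 0.3308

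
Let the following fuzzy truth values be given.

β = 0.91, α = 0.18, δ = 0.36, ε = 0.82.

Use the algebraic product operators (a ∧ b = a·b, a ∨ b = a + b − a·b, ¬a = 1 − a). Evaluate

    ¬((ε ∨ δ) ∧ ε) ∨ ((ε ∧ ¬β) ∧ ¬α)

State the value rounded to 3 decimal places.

0.318

ε ∨ δ = a + b − a·b on (0.8200, 0.3600) = 0.8848
(ε ∨ δ) ∧ ε = a·b on (0.8848, 0.8200) = 0.7255
¬((ε ∨ δ) ∧ ε) = 1 − 0.7255 = 0.2745
¬β = 1 − 0.9100 = 0.0900
ε ∧ ¬β = a·b on (0.8200, 0.0900) = 0.0738
¬α = 1 − 0.1800 = 0.8200
(ε ∧ ¬β) ∧ ¬α = a·b on (0.0738, 0.8200) = 0.0605
¬((ε ∨ δ) ∧ ε) ∨ ((ε ∧ ¬β) ∧ ¬α) = a + b − a·b on (0.2745, 0.0605) = 0.3184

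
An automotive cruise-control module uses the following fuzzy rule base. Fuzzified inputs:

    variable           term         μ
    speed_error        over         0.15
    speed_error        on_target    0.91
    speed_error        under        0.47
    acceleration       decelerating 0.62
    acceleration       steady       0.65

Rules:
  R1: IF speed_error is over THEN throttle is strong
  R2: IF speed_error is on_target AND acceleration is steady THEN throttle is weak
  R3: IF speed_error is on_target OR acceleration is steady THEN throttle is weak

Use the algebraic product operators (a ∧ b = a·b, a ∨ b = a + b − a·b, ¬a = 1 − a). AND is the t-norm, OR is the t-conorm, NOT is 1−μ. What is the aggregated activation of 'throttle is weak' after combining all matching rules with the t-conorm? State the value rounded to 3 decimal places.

R1: over=0.15 → w = 0.1500
R2: on_target=0.91, steady=0.65; AND[a·b] → w = 0.5915
R3: on_target=0.91, steady=0.65; OR[a + b − a·b] → w = 0.9685
Rules with consequent 'weak': {R2, R3} → strengths 0.5915, 0.9685
Aggregate via t-conorm [a + b − a·b]: 0.9871

0.987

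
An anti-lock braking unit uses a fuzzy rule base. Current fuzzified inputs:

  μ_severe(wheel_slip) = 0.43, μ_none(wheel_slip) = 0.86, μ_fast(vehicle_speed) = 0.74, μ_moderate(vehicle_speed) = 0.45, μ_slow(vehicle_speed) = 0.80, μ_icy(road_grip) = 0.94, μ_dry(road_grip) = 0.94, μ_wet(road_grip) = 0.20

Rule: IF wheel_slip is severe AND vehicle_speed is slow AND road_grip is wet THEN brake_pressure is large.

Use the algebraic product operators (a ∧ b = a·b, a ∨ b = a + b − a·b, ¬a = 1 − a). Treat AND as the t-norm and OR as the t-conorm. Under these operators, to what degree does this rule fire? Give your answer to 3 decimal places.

firing strength: severe=0.43, slow=0.80, wet=0.20; AND[a·b] → w = 0.0688

0.069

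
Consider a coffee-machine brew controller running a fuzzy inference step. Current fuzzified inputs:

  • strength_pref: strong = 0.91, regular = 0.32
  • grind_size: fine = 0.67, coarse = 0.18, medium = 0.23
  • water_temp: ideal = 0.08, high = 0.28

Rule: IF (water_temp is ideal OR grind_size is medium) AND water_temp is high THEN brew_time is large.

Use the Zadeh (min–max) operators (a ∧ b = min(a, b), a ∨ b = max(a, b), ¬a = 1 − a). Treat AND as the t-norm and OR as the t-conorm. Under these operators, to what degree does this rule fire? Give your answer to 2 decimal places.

firing strength: (ideal=0.08 OR medium=0.23) = 0.23; AND[min(a, b)] with high=0.28 → w = 0.23

0.23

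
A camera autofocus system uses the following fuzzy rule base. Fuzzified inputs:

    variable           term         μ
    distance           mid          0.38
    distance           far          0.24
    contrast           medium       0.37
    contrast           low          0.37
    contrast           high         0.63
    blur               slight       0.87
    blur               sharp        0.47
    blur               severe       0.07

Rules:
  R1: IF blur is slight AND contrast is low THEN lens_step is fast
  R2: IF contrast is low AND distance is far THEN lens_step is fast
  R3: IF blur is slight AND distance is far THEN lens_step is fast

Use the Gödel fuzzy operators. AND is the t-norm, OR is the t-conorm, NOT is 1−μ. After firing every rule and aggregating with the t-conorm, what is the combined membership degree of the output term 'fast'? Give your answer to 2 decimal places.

R1: slight=0.87, low=0.37; AND[min(a, b)] → w = 0.37
R2: low=0.37, far=0.24; AND[min(a, b)] → w = 0.24
R3: slight=0.87, far=0.24; AND[min(a, b)] → w = 0.24
Rules with consequent 'fast': {R1, R2, R3} → strengths 0.37, 0.24, 0.24
Aggregate via t-conorm [max(a, b)]: 0.37

0.37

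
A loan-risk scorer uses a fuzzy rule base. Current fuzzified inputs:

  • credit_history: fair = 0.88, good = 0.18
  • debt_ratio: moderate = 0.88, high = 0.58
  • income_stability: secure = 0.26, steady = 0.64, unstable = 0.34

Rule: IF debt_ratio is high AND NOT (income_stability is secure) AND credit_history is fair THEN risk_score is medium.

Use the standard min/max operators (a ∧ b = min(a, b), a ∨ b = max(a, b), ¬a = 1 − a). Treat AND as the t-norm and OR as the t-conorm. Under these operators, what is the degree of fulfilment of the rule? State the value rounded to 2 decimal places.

firing strength: high=0.58, ¬secure=1−0.26=0.74, fair=0.88; AND[min(a, b)] → w = 0.58

0.58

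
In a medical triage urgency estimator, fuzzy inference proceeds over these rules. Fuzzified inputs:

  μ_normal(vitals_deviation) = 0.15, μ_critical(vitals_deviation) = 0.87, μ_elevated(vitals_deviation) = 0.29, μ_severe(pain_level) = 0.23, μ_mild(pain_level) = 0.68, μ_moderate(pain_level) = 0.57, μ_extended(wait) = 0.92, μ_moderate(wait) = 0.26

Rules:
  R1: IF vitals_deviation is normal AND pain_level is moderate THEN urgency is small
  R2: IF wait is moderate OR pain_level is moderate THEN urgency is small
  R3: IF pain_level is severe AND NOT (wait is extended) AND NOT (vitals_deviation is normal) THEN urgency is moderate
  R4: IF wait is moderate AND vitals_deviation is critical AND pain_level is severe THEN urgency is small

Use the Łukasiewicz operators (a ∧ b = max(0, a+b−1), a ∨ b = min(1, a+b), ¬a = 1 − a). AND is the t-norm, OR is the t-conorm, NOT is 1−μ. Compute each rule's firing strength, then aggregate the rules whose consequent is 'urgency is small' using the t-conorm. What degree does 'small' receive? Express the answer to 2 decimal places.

R1: normal=0.15, moderate=0.57; AND[max(0, a+b−1)] → w = 0.00
R2: moderate=0.26, moderate=0.57; OR[min(1, a+b)] → w = 0.83
R3: severe=0.23, ¬extended=1−0.92=0.08, ¬normal=1−0.15=0.85; AND[max(0, a+b−1)] → w = 0.00
R4: moderate=0.26, critical=0.87, severe=0.23; AND[max(0, a+b−1)] → w = 0.00
Rules with consequent 'small': {R1, R2, R4} → strengths 0.00, 0.83, 0.00
Aggregate via t-conorm [min(1, a+b)]: 0.83

0.83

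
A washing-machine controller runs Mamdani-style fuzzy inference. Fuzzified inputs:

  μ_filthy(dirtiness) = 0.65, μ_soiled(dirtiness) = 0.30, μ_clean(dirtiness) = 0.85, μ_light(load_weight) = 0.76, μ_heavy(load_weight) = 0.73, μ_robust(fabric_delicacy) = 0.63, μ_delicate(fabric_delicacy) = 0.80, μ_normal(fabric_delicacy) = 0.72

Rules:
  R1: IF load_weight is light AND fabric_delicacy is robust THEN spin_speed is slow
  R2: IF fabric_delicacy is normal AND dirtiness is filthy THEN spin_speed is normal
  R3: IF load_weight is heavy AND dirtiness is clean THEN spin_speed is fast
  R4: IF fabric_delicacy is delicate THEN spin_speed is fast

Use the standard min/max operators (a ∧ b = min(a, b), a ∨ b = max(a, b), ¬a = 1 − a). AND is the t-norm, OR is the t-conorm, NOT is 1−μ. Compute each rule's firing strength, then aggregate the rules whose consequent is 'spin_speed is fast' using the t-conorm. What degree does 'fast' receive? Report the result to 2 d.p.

R1: light=0.76, robust=0.63; AND[min(a, b)] → w = 0.63
R2: normal=0.72, filthy=0.65; AND[min(a, b)] → w = 0.65
R3: heavy=0.73, clean=0.85; AND[min(a, b)] → w = 0.73
R4: delicate=0.80 → w = 0.80
Rules with consequent 'fast': {R3, R4} → strengths 0.73, 0.80
Aggregate via t-conorm [max(a, b)]: 0.80

0.80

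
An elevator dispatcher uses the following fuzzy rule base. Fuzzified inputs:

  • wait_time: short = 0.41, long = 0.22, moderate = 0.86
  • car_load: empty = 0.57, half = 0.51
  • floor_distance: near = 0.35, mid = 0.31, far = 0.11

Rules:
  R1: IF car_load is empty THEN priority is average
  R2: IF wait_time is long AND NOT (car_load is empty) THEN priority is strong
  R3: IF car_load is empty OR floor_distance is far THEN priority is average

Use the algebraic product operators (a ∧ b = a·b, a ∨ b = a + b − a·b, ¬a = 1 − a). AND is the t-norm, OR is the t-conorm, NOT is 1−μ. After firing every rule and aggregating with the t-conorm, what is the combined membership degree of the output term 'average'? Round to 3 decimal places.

R1: empty=0.57 → w = 0.5700
R2: long=0.22, ¬empty=1−0.57=0.43; AND[a·b] → w = 0.0946
R3: empty=0.57, far=0.11; OR[a + b − a·b] → w = 0.6173
Rules with consequent 'average': {R1, R3} → strengths 0.5700, 0.6173
Aggregate via t-conorm [a + b − a·b]: 0.8354

0.835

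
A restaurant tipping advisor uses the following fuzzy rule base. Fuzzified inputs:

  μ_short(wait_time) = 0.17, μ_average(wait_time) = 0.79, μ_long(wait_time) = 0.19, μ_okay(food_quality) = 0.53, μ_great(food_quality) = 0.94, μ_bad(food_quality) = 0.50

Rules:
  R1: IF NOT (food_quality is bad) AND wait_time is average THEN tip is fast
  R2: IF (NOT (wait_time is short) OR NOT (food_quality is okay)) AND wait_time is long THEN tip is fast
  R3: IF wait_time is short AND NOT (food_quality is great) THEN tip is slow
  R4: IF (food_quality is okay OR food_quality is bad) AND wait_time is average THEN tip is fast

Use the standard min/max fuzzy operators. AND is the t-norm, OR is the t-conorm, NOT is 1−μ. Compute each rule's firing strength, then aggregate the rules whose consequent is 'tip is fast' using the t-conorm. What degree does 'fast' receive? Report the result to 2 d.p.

R1: ¬bad=1−0.50=0.50, average=0.79; AND[min(a, b)] → w = 0.50
R2: (¬short=1−0.17=0.83 OR ¬okay=1−0.53=0.47) = 0.83; AND[min(a, b)] with long=0.19 → w = 0.19
R3: short=0.17, ¬great=1−0.94=0.06; AND[min(a, b)] → w = 0.06
R4: (okay=0.53 OR bad=0.50) = 0.53; AND[min(a, b)] with average=0.79 → w = 0.53
Rules with consequent 'fast': {R1, R2, R4} → strengths 0.50, 0.19, 0.53
Aggregate via t-conorm [max(a, b)]: 0.53

0.53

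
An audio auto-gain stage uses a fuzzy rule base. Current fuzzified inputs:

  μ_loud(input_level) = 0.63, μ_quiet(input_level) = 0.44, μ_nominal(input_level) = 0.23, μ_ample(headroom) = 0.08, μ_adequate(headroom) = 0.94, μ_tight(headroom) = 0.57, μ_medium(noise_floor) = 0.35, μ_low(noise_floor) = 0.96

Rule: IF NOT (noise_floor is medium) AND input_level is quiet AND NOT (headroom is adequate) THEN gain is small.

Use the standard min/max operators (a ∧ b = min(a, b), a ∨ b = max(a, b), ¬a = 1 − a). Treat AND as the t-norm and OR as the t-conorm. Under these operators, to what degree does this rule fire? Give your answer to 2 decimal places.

0.06

firing strength: ¬medium=1−0.35=0.65, quiet=0.44, ¬adequate=1−0.94=0.06; AND[min(a, b)] → w = 0.06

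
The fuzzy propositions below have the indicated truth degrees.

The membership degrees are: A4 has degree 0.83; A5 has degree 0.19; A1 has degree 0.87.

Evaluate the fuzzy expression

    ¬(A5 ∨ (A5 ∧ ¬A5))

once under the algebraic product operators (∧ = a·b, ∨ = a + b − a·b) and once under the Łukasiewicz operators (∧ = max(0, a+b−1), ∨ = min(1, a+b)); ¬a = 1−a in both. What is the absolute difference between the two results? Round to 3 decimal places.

0.125

Under algebraic product:
  ¬A5 = 1 − 0.1900 = 0.8100
  A5 ∧ ¬A5 = a·b on (0.1900, 0.8100) = 0.1539
  A5 ∨ (A5 ∧ ¬A5) = a + b − a·b on (0.1900, 0.1539) = 0.3147
  ¬(A5 ∨ (A5 ∧ ¬A5)) = 1 − 0.3147 = 0.6853
  → value = 0.6853
Under Łukasiewicz:
  ¬A5 = 1 − 0.19 = 0.81
  A5 ∧ ¬A5 = max(0, a+b−1) on (0.19, 0.81) = 0.00
  A5 ∨ (A5 ∧ ¬A5) = min(1, a+b) on (0.19, 0.00) = 0.19
  ¬(A5 ∨ (A5 ∧ ¬A5)) = 1 − 0.19 = 0.81
  → value = 0.8100
|0.6853 − 0.8100| = 0.125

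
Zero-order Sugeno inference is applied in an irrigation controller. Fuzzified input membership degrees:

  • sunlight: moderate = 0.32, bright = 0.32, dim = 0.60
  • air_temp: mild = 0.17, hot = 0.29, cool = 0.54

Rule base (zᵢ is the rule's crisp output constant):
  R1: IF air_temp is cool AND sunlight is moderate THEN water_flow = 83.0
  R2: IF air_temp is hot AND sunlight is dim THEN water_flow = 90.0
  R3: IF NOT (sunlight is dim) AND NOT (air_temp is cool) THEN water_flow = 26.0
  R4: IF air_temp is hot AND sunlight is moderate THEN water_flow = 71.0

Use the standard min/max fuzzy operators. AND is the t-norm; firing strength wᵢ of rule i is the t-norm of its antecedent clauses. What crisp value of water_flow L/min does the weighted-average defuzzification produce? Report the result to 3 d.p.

R1 (z=83.0): cool=0.54, moderate=0.32; AND[min(a, b)] → w = 0.32
R2 (z=90.0): hot=0.29, dim=0.60; AND[min(a, b)] → w = 0.29
R3 (z=26.0): ¬dim=1−0.60=0.40, ¬cool=1−0.54=0.46; AND[min(a, b)] → w = 0.40
R4 (z=71.0): hot=0.29, moderate=0.32; AND[min(a, b)] → w = 0.29
Weighted average = (0.32·83.0 + 0.29·90.0 + 0.40·26.0 + 0.29·71.0) / (0.32 + 0.29 + 0.40 + 0.29)
  = 83.6500 / 1.3000 = 64.346

64.346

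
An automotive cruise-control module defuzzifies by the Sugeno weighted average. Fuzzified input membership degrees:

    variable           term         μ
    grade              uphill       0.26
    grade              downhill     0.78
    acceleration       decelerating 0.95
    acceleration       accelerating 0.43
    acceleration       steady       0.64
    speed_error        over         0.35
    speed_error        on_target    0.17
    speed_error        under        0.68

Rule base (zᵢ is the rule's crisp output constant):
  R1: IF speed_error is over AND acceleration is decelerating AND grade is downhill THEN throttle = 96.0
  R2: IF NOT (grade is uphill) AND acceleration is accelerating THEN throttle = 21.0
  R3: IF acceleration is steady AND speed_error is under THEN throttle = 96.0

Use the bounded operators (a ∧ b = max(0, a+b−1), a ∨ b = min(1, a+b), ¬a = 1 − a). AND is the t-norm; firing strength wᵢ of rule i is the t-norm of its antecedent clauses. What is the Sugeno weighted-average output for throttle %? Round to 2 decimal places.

73.63

R1 (z=96.0): over=0.35, decelerating=0.95, downhill=0.78; AND[max(0, a+b−1)] → w = 0.08
R2 (z=21.0): ¬uphill=1−0.26=0.74, accelerating=0.43; AND[max(0, a+b−1)] → w = 0.17
R3 (z=96.0): steady=0.64, under=0.68; AND[max(0, a+b−1)] → w = 0.32
Weighted average = (0.08·96.0 + 0.17·21.0 + 0.32·96.0) / (0.08 + 0.17 + 0.32)
  = 41.9700 / 0.5700 = 73.63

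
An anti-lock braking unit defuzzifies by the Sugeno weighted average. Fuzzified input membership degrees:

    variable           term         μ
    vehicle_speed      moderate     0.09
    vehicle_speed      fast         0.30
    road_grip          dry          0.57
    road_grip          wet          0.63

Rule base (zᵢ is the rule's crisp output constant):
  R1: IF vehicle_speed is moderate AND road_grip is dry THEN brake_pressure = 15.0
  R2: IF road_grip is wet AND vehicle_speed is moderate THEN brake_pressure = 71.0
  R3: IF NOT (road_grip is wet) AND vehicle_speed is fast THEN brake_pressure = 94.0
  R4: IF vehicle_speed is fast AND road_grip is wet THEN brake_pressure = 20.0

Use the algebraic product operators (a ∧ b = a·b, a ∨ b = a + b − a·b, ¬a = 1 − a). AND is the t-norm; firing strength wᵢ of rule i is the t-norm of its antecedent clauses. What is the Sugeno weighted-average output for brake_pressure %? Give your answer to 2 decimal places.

R1 (z=15.0): moderate=0.09, dry=0.57; AND[a·b] → w = 0.0513
R2 (z=71.0): wet=0.63, moderate=0.09; AND[a·b] → w = 0.0567
R3 (z=94.0): ¬wet=1−0.63=0.37, fast=0.30; AND[a·b] → w = 0.1110
R4 (z=20.0): fast=0.30, wet=0.63; AND[a·b] → w = 0.1890
Weighted average = (0.0513·15.0 + 0.0567·71.0 + 0.1110·94.0 + 0.1890·20.0) / (0.0513 + 0.0567 + 0.1110 + 0.1890)
  = 19.0092 / 0.4080 = 46.59

46.59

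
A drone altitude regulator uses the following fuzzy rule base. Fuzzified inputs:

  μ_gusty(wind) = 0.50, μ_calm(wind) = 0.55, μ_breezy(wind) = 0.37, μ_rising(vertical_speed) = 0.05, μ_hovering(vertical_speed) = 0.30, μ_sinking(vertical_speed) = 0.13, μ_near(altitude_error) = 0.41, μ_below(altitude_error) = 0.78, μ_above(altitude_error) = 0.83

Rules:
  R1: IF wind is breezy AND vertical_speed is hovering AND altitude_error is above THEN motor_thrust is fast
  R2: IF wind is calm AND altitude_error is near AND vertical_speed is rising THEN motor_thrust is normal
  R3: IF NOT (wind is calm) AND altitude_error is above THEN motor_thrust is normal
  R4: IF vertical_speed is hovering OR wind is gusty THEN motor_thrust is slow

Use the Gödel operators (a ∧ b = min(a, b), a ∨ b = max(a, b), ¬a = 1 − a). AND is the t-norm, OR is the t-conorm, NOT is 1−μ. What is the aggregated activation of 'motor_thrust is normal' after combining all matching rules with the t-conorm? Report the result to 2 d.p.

R1: breezy=0.37, hovering=0.30, above=0.83; AND[min(a, b)] → w = 0.30
R2: calm=0.55, near=0.41, rising=0.05; AND[min(a, b)] → w = 0.05
R3: ¬calm=1−0.55=0.45, above=0.83; AND[min(a, b)] → w = 0.45
R4: hovering=0.30, gusty=0.50; OR[max(a, b)] → w = 0.50
Rules with consequent 'normal': {R2, R3} → strengths 0.05, 0.45
Aggregate via t-conorm [max(a, b)]: 0.45

0.45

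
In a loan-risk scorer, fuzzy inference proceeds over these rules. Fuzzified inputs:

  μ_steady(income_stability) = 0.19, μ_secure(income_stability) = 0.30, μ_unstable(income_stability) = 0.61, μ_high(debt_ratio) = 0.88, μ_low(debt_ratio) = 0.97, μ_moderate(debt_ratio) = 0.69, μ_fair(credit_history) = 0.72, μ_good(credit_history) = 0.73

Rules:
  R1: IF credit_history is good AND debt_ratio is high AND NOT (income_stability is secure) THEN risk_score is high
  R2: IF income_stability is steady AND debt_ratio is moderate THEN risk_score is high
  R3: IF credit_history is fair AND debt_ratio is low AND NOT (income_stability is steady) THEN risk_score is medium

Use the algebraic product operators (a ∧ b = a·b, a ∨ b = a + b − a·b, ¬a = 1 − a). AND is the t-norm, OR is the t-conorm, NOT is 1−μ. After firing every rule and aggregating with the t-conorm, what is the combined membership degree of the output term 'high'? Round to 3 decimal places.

0.522

R1: good=0.73, high=0.88, ¬secure=1−0.30=0.70; AND[a·b] → w = 0.4497
R2: steady=0.19, moderate=0.69; AND[a·b] → w = 0.1311
R3: fair=0.72, low=0.97, ¬steady=1−0.19=0.81; AND[a·b] → w = 0.5657
Rules with consequent 'high': {R1, R2} → strengths 0.4497, 0.1311
Aggregate via t-conorm [a + b − a·b]: 0.5218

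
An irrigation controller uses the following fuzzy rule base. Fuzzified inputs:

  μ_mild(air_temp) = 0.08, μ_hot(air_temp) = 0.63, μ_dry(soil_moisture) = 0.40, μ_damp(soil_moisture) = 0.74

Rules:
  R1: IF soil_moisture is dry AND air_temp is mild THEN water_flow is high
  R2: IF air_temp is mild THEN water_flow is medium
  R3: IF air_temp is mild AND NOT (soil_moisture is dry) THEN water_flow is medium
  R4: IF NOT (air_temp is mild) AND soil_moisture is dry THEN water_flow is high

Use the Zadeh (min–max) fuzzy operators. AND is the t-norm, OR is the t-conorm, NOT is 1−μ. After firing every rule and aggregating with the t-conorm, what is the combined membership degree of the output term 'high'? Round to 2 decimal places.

0.40

R1: dry=0.40, mild=0.08; AND[min(a, b)] → w = 0.08
R2: mild=0.08 → w = 0.08
R3: mild=0.08, ¬dry=1−0.40=0.60; AND[min(a, b)] → w = 0.08
R4: ¬mild=1−0.08=0.92, dry=0.40; AND[min(a, b)] → w = 0.40
Rules with consequent 'high': {R1, R4} → strengths 0.08, 0.40
Aggregate via t-conorm [max(a, b)]: 0.40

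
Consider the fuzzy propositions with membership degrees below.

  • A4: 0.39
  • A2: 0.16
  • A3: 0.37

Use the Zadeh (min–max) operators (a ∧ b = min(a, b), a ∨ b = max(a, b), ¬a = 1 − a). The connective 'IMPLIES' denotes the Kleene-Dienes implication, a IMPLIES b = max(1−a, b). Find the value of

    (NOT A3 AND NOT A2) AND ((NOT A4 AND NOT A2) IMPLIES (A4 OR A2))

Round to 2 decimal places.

NOT A3 = 1 − 0.37 = 0.63
NOT A2 = 1 − 0.16 = 0.84
NOT A3 AND NOT A2 = min(a, b) on (0.63, 0.84) = 0.63
NOT A4 = 1 − 0.39 = 0.61
NOT A2 = 1 − 0.16 = 0.84
NOT A4 AND NOT A2 = min(a, b) on (0.61, 0.84) = 0.61
A4 OR A2 = max(a, b) on (0.39, 0.16) = 0.39
(NOT A4 AND NOT A2) IMPLIES (A4 OR A2)  [Kleene-Dienes: max(1−a, b)] with a=0.61, b=0.39 → 0.39
(NOT A3 AND NOT A2) AND ((NOT A4 AND NOT A2) IMPLIES (A4 OR A2)) = min(a, b) on (0.63, 0.39) = 0.39

0.39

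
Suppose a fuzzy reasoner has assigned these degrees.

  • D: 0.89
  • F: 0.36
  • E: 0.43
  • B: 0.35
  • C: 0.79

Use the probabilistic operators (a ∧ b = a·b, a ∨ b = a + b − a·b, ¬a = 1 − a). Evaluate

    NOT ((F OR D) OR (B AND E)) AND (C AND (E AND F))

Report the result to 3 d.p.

F OR D = a + b − a·b on (0.3600, 0.8900) = 0.9296
B AND E = a·b on (0.3500, 0.4300) = 0.1505
(F OR D) OR (B AND E) = a + b − a·b on (0.9296, 0.1505) = 0.9402
NOT ((F OR D) OR (B AND E)) = 1 − 0.9402 = 0.0598
E AND F = a·b on (0.4300, 0.3600) = 0.1548
C AND (E AND F) = a·b on (0.7900, 0.1548) = 0.1223
NOT ((F OR D) OR (B AND E)) AND (C AND (E AND F)) = a·b on (0.0598, 0.1223) = 0.0073

0.007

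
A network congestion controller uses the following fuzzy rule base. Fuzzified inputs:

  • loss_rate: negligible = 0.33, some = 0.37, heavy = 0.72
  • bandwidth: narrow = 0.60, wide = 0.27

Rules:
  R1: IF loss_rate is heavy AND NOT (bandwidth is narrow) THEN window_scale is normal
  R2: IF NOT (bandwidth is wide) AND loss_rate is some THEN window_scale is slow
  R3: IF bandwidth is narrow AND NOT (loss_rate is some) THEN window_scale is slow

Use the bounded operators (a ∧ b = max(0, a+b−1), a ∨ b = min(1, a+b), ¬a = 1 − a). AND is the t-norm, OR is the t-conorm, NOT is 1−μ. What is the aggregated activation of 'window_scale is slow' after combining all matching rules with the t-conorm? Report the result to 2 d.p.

R1: heavy=0.72, ¬narrow=1−0.60=0.40; AND[max(0, a+b−1)] → w = 0.12
R2: ¬wide=1−0.27=0.73, some=0.37; AND[max(0, a+b−1)] → w = 0.10
R3: narrow=0.60, ¬some=1−0.37=0.63; AND[max(0, a+b−1)] → w = 0.23
Rules with consequent 'slow': {R2, R3} → strengths 0.10, 0.23
Aggregate via t-conorm [min(1, a+b)]: 0.33

0.33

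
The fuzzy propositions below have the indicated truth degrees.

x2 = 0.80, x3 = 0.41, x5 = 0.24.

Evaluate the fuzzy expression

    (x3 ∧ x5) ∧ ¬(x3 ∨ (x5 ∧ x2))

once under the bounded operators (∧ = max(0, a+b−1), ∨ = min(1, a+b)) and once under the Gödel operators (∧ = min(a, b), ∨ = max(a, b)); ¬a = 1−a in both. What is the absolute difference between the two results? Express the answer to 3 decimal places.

0.240

Under bounded:
  x3 ∧ x5 = max(0, a+b−1) on (0.41, 0.24) = 0.00
  x5 ∧ x2 = max(0, a+b−1) on (0.24, 0.80) = 0.04
  x3 ∨ (x5 ∧ x2) = min(1, a+b) on (0.41, 0.04) = 0.45
  ¬(x3 ∨ (x5 ∧ x2)) = 1 − 0.45 = 0.55
  (x3 ∧ x5) ∧ ¬(x3 ∨ (x5 ∧ x2)) = max(0, a+b−1) on (0.00, 0.55) = 0.00
  → value = 0.0000
Under Gödel:
  x3 ∧ x5 = min(a, b) on (0.41, 0.24) = 0.24
  x5 ∧ x2 = min(a, b) on (0.24, 0.80) = 0.24
  x3 ∨ (x5 ∧ x2) = max(a, b) on (0.41, 0.24) = 0.41
  ¬(x3 ∨ (x5 ∧ x2)) = 1 − 0.41 = 0.59
  (x3 ∧ x5) ∧ ¬(x3 ∨ (x5 ∧ x2)) = min(a, b) on (0.24, 0.59) = 0.24
  → value = 0.2400
|0.0000 − 0.2400| = 0.240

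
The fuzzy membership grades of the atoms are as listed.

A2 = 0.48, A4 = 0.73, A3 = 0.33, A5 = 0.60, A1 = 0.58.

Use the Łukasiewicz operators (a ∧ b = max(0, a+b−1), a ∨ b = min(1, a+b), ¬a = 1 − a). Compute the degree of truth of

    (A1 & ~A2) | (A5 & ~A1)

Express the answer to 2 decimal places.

~A2 = 1 − 0.48 = 0.52
A1 & ~A2 = max(0, a+b−1) on (0.58, 0.52) = 0.10
~A1 = 1 − 0.58 = 0.42
A5 & ~A1 = max(0, a+b−1) on (0.60, 0.42) = 0.02
(A1 & ~A2) | (A5 & ~A1) = min(1, a+b) on (0.10, 0.02) = 0.12

0.12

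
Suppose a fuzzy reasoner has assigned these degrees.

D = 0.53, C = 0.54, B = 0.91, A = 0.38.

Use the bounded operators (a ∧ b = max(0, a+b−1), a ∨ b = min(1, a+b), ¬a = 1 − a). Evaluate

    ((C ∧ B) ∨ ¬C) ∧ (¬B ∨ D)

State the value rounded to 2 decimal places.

C ∧ B = max(0, a+b−1) on (0.54, 0.91) = 0.45
¬C = 1 − 0.54 = 0.46
(C ∧ B) ∨ ¬C = min(1, a+b) on (0.45, 0.46) = 0.91
¬B = 1 − 0.91 = 0.09
¬B ∨ D = min(1, a+b) on (0.09, 0.53) = 0.62
((C ∧ B) ∨ ¬C) ∧ (¬B ∨ D) = max(0, a+b−1) on (0.91, 0.62) = 0.53

0.53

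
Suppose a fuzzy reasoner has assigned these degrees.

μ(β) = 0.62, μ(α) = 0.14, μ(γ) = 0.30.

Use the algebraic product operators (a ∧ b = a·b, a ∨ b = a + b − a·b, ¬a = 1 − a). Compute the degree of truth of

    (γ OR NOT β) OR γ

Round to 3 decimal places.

NOT β = 1 − 0.6200 = 0.3800
γ OR NOT β = a + b − a·b on (0.3000, 0.3800) = 0.5660
(γ OR NOT β) OR γ = a + b − a·b on (0.5660, 0.3000) = 0.6962

0.696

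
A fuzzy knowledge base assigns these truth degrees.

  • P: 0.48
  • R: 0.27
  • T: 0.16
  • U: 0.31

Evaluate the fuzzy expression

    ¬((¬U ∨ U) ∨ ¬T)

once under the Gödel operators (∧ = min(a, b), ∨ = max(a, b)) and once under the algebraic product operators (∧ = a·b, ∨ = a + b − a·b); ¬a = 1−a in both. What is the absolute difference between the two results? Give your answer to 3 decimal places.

Under Gödel:
  ¬U = 1 − 0.31 = 0.69
  ¬U ∨ U = max(a, b) on (0.69, 0.31) = 0.69
  ¬T = 1 − 0.16 = 0.84
  (¬U ∨ U) ∨ ¬T = max(a, b) on (0.69, 0.84) = 0.84
  ¬((¬U ∨ U) ∨ ¬T) = 1 − 0.84 = 0.16
  → value = 0.1600
Under algebraic product:
  ¬U = 1 − 0.3100 = 0.6900
  ¬U ∨ U = a + b − a·b on (0.6900, 0.3100) = 0.7861
  ¬T = 1 − 0.1600 = 0.8400
  (¬U ∨ U) ∨ ¬T = a + b − a·b on (0.7861, 0.8400) = 0.9658
  ¬((¬U ∨ U) ∨ ¬T) = 1 − 0.9658 = 0.0342
  → value = 0.0342
|0.1600 − 0.0342| = 0.126

0.126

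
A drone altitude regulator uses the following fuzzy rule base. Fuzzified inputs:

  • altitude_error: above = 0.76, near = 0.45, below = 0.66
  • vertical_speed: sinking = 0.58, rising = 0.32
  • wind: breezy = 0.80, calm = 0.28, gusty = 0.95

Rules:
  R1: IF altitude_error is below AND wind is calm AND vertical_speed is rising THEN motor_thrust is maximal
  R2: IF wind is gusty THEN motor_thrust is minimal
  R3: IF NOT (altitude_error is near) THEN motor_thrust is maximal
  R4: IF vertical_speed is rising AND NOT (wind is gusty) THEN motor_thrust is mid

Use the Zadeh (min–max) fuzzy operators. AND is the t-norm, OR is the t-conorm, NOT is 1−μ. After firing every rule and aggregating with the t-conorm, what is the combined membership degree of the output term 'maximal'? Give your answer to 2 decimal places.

R1: below=0.66, calm=0.28, rising=0.32; AND[min(a, b)] → w = 0.28
R2: gusty=0.95 → w = 0.95
R3: ¬near=1−0.45=0.55 → w = 0.55
R4: rising=0.32, ¬gusty=1−0.95=0.05; AND[min(a, b)] → w = 0.05
Rules with consequent 'maximal': {R1, R3} → strengths 0.28, 0.55
Aggregate via t-conorm [max(a, b)]: 0.55

0.55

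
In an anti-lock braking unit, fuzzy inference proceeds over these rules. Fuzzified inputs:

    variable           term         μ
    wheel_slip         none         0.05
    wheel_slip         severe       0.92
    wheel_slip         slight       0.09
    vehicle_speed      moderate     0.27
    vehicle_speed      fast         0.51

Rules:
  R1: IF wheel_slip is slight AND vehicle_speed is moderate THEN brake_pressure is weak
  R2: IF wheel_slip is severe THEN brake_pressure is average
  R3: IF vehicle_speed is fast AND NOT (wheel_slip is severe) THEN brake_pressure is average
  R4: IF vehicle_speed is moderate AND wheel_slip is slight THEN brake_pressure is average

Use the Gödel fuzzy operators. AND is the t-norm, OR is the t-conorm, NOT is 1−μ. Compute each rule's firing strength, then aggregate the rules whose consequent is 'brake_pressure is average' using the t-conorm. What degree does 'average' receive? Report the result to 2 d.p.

R1: slight=0.09, moderate=0.27; AND[min(a, b)] → w = 0.09
R2: severe=0.92 → w = 0.92
R3: fast=0.51, ¬severe=1−0.92=0.08; AND[min(a, b)] → w = 0.08
R4: moderate=0.27, slight=0.09; AND[min(a, b)] → w = 0.09
Rules with consequent 'average': {R2, R3, R4} → strengths 0.92, 0.08, 0.09
Aggregate via t-conorm [max(a, b)]: 0.92

0.92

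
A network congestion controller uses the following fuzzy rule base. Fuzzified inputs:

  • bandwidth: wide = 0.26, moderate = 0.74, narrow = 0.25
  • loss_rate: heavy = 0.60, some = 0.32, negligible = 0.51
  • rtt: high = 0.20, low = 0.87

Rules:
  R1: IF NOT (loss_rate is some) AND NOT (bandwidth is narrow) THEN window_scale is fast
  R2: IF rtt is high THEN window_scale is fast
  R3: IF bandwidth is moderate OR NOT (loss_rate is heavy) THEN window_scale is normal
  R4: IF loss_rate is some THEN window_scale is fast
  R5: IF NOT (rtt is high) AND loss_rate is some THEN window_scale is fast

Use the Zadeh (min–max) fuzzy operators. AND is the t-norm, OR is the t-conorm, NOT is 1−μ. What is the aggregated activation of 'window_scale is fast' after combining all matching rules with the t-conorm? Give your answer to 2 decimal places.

R1: ¬some=1−0.32=0.68, ¬narrow=1−0.25=0.75; AND[min(a, b)] → w = 0.68
R2: high=0.20 → w = 0.20
R3: moderate=0.74, ¬heavy=1−0.60=0.40; OR[max(a, b)] → w = 0.74
R4: some=0.32 → w = 0.32
R5: ¬high=1−0.20=0.80, some=0.32; AND[min(a, b)] → w = 0.32
Rules with consequent 'fast': {R1, R2, R4, R5} → strengths 0.68, 0.20, 0.32, 0.32
Aggregate via t-conorm [max(a, b)]: 0.68

0.68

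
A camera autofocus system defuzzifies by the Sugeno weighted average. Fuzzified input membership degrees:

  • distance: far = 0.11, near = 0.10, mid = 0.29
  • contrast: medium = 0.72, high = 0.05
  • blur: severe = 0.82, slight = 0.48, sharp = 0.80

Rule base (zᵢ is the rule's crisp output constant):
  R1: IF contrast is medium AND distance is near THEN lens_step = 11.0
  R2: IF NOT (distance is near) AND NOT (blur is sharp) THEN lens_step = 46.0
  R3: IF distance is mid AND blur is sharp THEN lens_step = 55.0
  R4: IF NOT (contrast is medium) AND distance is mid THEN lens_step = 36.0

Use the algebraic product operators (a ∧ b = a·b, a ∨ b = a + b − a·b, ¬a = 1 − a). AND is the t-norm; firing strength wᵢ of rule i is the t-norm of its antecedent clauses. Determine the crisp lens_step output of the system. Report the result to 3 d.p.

R1 (z=11.0): medium=0.72, near=0.10; AND[a·b] → w = 0.0720
R2 (z=46.0): ¬near=1−0.10=0.90, ¬sharp=1−0.80=0.20; AND[a·b] → w = 0.1800
R3 (z=55.0): mid=0.29, sharp=0.80; AND[a·b] → w = 0.2320
R4 (z=36.0): ¬medium=1−0.72=0.28, mid=0.29; AND[a·b] → w = 0.0812
Weighted average = (0.0720·11.0 + 0.1800·46.0 + 0.2320·55.0 + 0.0812·36.0) / (0.0720 + 0.1800 + 0.2320 + 0.0812)
  = 24.7552 / 0.5652 = 43.799

43.799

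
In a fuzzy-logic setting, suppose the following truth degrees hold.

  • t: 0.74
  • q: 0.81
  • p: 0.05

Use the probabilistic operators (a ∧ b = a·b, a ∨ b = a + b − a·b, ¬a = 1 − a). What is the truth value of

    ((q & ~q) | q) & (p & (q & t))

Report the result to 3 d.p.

~q = 1 − 0.8100 = 0.1900
q & ~q = a·b on (0.8100, 0.1900) = 0.1539
(q & ~q) | q = a + b − a·b on (0.1539, 0.8100) = 0.8392
q & t = a·b on (0.8100, 0.7400) = 0.5994
p & (q & t) = a·b on (0.0500, 0.5994) = 0.0300
((q & ~q) | q) & (p & (q & t)) = a·b on (0.8392, 0.0300) = 0.0252

0.025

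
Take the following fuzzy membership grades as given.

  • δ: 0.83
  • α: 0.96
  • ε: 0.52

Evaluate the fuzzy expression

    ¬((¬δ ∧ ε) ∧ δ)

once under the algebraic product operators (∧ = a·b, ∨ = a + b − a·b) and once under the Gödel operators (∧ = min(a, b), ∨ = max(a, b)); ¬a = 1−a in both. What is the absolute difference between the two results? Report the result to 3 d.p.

Under algebraic product:
  ¬δ = 1 − 0.8300 = 0.1700
  ¬δ ∧ ε = a·b on (0.1700, 0.5200) = 0.0884
  (¬δ ∧ ε) ∧ δ = a·b on (0.0884, 0.8300) = 0.0734
  ¬((¬δ ∧ ε) ∧ δ) = 1 − 0.0734 = 0.9266
  → value = 0.9266
Under Gödel:
  ¬δ = 1 − 0.83 = 0.17
  ¬δ ∧ ε = min(a, b) on (0.17, 0.52) = 0.17
  (¬δ ∧ ε) ∧ δ = min(a, b) on (0.17, 0.83) = 0.17
  ¬((¬δ ∧ ε) ∧ δ) = 1 − 0.17 = 0.83
  → value = 0.8300
|0.9266 − 0.8300| = 0.097

0.097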